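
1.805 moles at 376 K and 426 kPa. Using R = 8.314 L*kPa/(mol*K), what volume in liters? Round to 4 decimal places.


PV = nRT, solve for V = nRT / P.
nRT = 1.805 * 8.314 * 376 = 5642.5455
V = 5642.5455 / 426
V = 13.24541197 L, rounded to 4 dp:

13.2454 L


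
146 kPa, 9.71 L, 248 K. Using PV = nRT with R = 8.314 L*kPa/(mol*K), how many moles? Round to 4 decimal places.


PV = nRT, solve for n = PV / (RT).
PV = 146 * 9.71 = 1417.66
RT = 8.314 * 248 = 2061.872
n = 1417.66 / 2061.872
n = 0.68755965 mol, rounded to 4 dp:

0.6876 mol


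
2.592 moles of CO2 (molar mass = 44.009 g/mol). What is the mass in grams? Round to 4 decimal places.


mass = n * M
mass = 2.592 * 44.009
mass = 114.071328 g, rounded to 4 dp:

114.0713 g


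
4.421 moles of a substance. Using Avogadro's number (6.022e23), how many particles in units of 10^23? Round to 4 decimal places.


N = n * NA, then divide by 1e23 for the requested units.
N / 1e23 = n * 6.022
N / 1e23 = 4.421 * 6.022
N / 1e23 = 26.623262, rounded to 4 dp:

26.6233


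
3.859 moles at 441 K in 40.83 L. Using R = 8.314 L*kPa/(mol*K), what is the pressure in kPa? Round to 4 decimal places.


PV = nRT, solve for P = nRT / V.
nRT = 3.859 * 8.314 * 441 = 14148.9232
P = 14148.9232 / 40.83
P = 346.53253 kPa, rounded to 4 dp:

346.5325 kPa


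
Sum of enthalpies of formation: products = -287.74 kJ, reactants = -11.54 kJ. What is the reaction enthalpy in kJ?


dH_rxn = sum(dH_f products) - sum(dH_f reactants)
dH_rxn = -287.74 - (-11.54)
dH_rxn = -276.2 kJ:

-276.20 kJ


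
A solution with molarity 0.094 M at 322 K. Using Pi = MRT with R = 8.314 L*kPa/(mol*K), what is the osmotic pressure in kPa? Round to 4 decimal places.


Osmotic pressure (van't Hoff): Pi = M*R*T.
RT = 8.314 * 322 = 2677.108
Pi = 0.094 * 2677.108
Pi = 251.648152 kPa, rounded to 4 dp:

251.6482 kPa


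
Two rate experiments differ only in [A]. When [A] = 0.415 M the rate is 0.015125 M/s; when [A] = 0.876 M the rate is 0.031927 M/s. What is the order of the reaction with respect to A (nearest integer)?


Rate is proportional to [A]^n, so rate2/rate1 = ([A]2/[A]1)^n. Take logs to solve for n.
rate2/rate1 = 0.031927 / 0.015125 = 2.1109
[A]2/[A]1 = 0.876 / 0.415 = 2.1108
n = ln(2.1109) / ln(2.1108) = 1.0
Nearest integer order:

1


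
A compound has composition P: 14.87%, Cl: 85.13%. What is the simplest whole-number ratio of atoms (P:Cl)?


Assume 100 g of compound, divide each mass% by atomic mass to get moles, then normalize by the smallest to get a raw atom ratio.
Moles per 100 g: P: 14.87/30.974 = 0.4801, Cl: 85.13/35.453 = 2.4012
Raw ratio (divide by min = 0.4801): P: 1.0, Cl: 5.002
Multiply by 1 to clear fractions: P: 1.0 ~= 1, Cl: 5.002 ~= 5
Reduce by GCD to get the simplest whole-number ratio:

1:5


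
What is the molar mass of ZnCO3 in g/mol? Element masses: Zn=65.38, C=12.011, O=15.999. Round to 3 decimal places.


M = sum(count * atomic_mass) over atoms.
M = 1*65.38 + 1*12.011 + 3*15.999
M = 65.38 + 12.011 + 47.997
M = 125.388 g/mol, rounded to 3 dp:

125.388 g/mol


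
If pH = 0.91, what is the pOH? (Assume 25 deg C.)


At 25 deg C, pH + pOH = 14.
pOH = 14 - pH = 14 - 0.91
pOH = 13.09:

13.09


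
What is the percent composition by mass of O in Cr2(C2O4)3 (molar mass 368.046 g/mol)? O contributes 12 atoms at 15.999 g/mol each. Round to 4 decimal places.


pct = 100 * (n_elem * M_elem) / M_total
mass_contribution = 12 * 15.999 = 191.988 g/mol
pct = 100 * 191.988 / 368.046
pct = 52.16413166 %, rounded to 4 dp:

52.1641 %


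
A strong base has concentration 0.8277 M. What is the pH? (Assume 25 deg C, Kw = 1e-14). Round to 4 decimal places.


A strong base dissociates completely, so [OH-] equals the given concentration.
pOH = -log10([OH-]) = -log10(0.8277) = 0.082127
pH = 14 - pOH = 14 - 0.082127
pH = 13.917873, rounded to 4 dp:

13.9179


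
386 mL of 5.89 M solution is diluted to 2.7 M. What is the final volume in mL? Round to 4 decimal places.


Dilution: M1*V1 = M2*V2, solve for V2.
V2 = M1*V1 / M2
V2 = 5.89 * 386 / 2.7
V2 = 2273.54 / 2.7
V2 = 842.05185185 mL, rounded to 4 dp:

842.0519 mL


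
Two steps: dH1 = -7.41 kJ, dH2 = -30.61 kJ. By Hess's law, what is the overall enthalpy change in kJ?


Hess's law: enthalpy is a state function, so add the step enthalpies.
dH_total = dH1 + dH2 = -7.41 + (-30.61)
dH_total = -38.02 kJ:

-38.02 kJ


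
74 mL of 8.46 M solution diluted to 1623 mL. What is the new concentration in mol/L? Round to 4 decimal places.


Dilution: M1*V1 = M2*V2, solve for M2.
M2 = M1*V1 / V2
M2 = 8.46 * 74 / 1623
M2 = 626.04 / 1623
M2 = 0.38573013 mol/L, rounded to 4 dp:

0.3857 mol/L


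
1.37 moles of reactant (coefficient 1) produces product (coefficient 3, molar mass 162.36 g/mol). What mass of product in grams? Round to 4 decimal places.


Use the coefficient ratio to convert reactant moles to product moles, then multiply by the product's molar mass.
moles_P = moles_R * (coeff_P / coeff_R) = 1.37 * (3/1) = 4.11
mass_P = moles_P * M_P = 4.11 * 162.36
mass_P = 667.2996 g, rounded to 4 dp:

667.2996 g


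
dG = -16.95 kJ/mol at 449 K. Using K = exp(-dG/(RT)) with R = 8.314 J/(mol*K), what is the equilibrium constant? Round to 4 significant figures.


dG is in kJ/mol; multiply by 1000 to match R in J/(mol*K).
RT = 8.314 * 449 = 3732.986 J/mol
exponent = -dG*1000 / (RT) = -(-16.95*1000) / 3732.986 = 4.54060101
K = exp(4.54060101)
K = 93.747126, rounded to 4 significant figures:

93.75


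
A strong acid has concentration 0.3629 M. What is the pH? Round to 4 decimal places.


A strong acid dissociates completely, so [H+] equals the given concentration.
pH = -log10([H+]) = -log10(0.3629)
pH = 0.44021303, rounded to 4 dp:

0.4402


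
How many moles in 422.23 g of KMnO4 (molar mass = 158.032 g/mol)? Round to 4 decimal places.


n = mass / M
n = 422.23 / 158.032
n = 2.67180065 mol, rounded to 4 dp:

2.6718 mol


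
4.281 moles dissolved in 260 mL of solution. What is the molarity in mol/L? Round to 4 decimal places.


Convert volume to liters: V_L = V_mL / 1000.
V_L = 260 / 1000 = 0.26 L
M = n / V_L = 4.281 / 0.26
M = 16.46538462 mol/L, rounded to 4 dp:

16.4654 mol/L


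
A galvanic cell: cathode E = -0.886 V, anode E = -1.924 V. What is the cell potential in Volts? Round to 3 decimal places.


Standard cell potential: E_cell = E_cathode - E_anode.
E_cell = -0.886 - (-1.924)
E_cell = 1.038 V, rounded to 3 dp:

1.038 V


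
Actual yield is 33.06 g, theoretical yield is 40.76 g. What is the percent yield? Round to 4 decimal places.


% yield = 100 * actual / theoretical
% yield = 100 * 33.06 / 40.76
% yield = 81.10893032 %, rounded to 4 dp:

81.1089 %


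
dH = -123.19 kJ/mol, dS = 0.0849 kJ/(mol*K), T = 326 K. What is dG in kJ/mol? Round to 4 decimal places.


Gibbs: dG = dH - T*dS (consistent units, dS already in kJ/(mol*K)).
T*dS = 326 * 0.0849 = 27.6774
dG = -123.19 - (27.6774)
dG = -150.8674 kJ/mol, rounded to 4 dp:

-150.8674 kJ/mol


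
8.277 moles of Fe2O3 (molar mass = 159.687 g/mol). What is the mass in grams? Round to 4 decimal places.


mass = n * M
mass = 8.277 * 159.687
mass = 1321.729299 g, rounded to 4 dp:

1321.7293 g


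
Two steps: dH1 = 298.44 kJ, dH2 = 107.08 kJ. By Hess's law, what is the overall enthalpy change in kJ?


Hess's law: enthalpy is a state function, so add the step enthalpies.
dH_total = dH1 + dH2 = 298.44 + (107.08)
dH_total = 405.52 kJ:

405.52 kJ


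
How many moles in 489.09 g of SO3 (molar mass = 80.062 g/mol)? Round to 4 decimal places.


n = mass / M
n = 489.09 / 80.062
n = 6.10889061 mol, rounded to 4 dp:

6.1089 mol


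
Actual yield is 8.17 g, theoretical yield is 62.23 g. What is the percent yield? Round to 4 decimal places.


% yield = 100 * actual / theoretical
% yield = 100 * 8.17 / 62.23
% yield = 13.12871605 %, rounded to 4 dp:

13.1287 %


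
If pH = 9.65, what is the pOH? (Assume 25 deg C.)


At 25 deg C, pH + pOH = 14.
pOH = 14 - pH = 14 - 9.65
pOH = 4.35:

4.35


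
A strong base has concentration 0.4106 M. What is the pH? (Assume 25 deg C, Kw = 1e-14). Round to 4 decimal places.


A strong base dissociates completely, so [OH-] equals the given concentration.
pOH = -log10([OH-]) = -log10(0.4106) = 0.386581
pH = 14 - pOH = 14 - 0.386581
pH = 13.613419, rounded to 4 dp:

13.6134


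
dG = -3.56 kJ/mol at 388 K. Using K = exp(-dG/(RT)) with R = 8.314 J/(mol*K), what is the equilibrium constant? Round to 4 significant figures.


dG is in kJ/mol; multiply by 1000 to match R in J/(mol*K).
RT = 8.314 * 388 = 3225.832 J/mol
exponent = -dG*1000 / (RT) = -(-3.56*1000) / 3225.832 = 1.10359126
K = exp(1.10359126)
K = 3.0149742, rounded to 4 significant figures:

3.015


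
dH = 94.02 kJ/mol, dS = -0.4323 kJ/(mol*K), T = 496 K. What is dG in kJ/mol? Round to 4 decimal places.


Gibbs: dG = dH - T*dS (consistent units, dS already in kJ/(mol*K)).
T*dS = 496 * -0.4323 = -214.4208
dG = 94.02 - (-214.4208)
dG = 308.4408 kJ/mol, rounded to 4 dp:

308.4408 kJ/mol


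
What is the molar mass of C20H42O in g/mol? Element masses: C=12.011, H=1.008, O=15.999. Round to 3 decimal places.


M = sum(count * atomic_mass) over atoms.
M = 20*12.011 + 42*1.008 + 1*15.999
M = 240.22 + 42.336 + 15.999
M = 298.555 g/mol, rounded to 3 dp:

298.555 g/mol


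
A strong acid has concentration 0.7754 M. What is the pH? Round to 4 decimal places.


A strong acid dissociates completely, so [H+] equals the given concentration.
pH = -log10([H+]) = -log10(0.7754)
pH = 0.1104742, rounded to 4 dp:

0.1105


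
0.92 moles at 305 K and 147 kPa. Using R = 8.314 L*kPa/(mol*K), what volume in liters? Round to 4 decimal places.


PV = nRT, solve for V = nRT / P.
nRT = 0.92 * 8.314 * 305 = 2332.9084
V = 2332.9084 / 147
V = 15.87012517 L, rounded to 4 dp:

15.8701 L


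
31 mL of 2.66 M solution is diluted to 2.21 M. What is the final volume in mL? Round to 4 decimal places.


Dilution: M1*V1 = M2*V2, solve for V2.
V2 = M1*V1 / M2
V2 = 2.66 * 31 / 2.21
V2 = 82.46 / 2.21
V2 = 37.31221719 mL, rounded to 4 dp:

37.3122 mL


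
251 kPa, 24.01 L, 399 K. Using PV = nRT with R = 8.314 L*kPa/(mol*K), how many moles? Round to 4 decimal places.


PV = nRT, solve for n = PV / (RT).
PV = 251 * 24.01 = 6026.51
RT = 8.314 * 399 = 3317.286
n = 6026.51 / 3317.286
n = 1.81669895 mol, rounded to 4 dp:

1.8167 mol


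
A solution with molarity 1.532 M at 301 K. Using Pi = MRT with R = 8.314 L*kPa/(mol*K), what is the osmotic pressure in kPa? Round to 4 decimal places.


Osmotic pressure (van't Hoff): Pi = M*R*T.
RT = 8.314 * 301 = 2502.514
Pi = 1.532 * 2502.514
Pi = 3833.851448 kPa, rounded to 4 dp:

3833.8514 kPa


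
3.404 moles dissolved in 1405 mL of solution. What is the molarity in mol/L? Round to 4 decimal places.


Convert volume to liters: V_L = V_mL / 1000.
V_L = 1405 / 1000 = 1.405 L
M = n / V_L = 3.404 / 1.405
M = 2.4227758 mol/L, rounded to 4 dp:

2.4228 mol/L


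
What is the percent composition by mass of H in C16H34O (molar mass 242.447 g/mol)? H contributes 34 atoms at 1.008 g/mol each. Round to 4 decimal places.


pct = 100 * (n_elem * M_elem) / M_total
mass_contribution = 34 * 1.008 = 34.272 g/mol
pct = 100 * 34.272 / 242.447
pct = 14.13587299 %, rounded to 4 dp:

14.1359 %


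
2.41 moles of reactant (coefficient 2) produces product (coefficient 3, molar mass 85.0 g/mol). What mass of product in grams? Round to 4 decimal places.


Use the coefficient ratio to convert reactant moles to product moles, then multiply by the product's molar mass.
moles_P = moles_R * (coeff_P / coeff_R) = 2.41 * (3/2) = 3.615
mass_P = moles_P * M_P = 3.615 * 85.0
mass_P = 307.275 g, rounded to 4 dp:

307.2750 g


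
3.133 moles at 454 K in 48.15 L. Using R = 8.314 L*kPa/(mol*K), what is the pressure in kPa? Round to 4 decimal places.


PV = nRT, solve for P = nRT / V.
nRT = 3.133 * 8.314 * 454 = 11825.6839
P = 11825.6839 / 48.15
P = 245.60091173 kPa, rounded to 4 dp:

245.6009 kPa


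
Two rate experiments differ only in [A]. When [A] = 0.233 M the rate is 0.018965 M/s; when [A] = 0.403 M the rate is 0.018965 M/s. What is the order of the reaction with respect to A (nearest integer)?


Rate is proportional to [A]^n, so rate2/rate1 = ([A]2/[A]1)^n. Take logs to solve for n.
rate2/rate1 = 0.018965 / 0.018965 = 1.0
[A]2/[A]1 = 0.403 / 0.233 = 1.7296
n = ln(1.0) / ln(1.7296) = 0.0
Nearest integer order:

0


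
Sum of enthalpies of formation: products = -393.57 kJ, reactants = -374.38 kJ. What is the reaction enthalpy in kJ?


dH_rxn = sum(dH_f products) - sum(dH_f reactants)
dH_rxn = -393.57 - (-374.38)
dH_rxn = -19.19 kJ:

-19.19 kJ


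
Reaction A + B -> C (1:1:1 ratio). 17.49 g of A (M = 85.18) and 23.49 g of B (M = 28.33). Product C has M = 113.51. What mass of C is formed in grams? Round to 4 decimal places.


Find moles of each reactant; the smaller value is the limiting reagent in a 1:1:1 reaction, so moles_C equals moles of the limiter.
n_A = mass_A / M_A = 17.49 / 85.18 = 0.20533 mol
n_B = mass_B / M_B = 23.49 / 28.33 = 0.829156 mol
Limiting reagent: A (smaller), n_limiting = 0.20533 mol
mass_C = n_limiting * M_C = 0.20533 * 113.51
mass_C = 23.3070083 g, rounded to 4 dp:

23.3070 g


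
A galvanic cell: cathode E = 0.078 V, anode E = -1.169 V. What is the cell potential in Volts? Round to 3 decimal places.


Standard cell potential: E_cell = E_cathode - E_anode.
E_cell = 0.078 - (-1.169)
E_cell = 1.247 V, rounded to 3 dp:

1.247 V


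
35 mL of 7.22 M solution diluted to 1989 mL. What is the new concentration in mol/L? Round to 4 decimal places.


Dilution: M1*V1 = M2*V2, solve for M2.
M2 = M1*V1 / V2
M2 = 7.22 * 35 / 1989
M2 = 252.7 / 1989
M2 = 0.12704877 mol/L, rounded to 4 dp:

0.1270 mol/L


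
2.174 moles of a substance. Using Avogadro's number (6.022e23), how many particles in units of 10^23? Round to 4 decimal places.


N = n * NA, then divide by 1e23 for the requested units.
N / 1e23 = n * 6.022
N / 1e23 = 2.174 * 6.022
N / 1e23 = 13.091828, rounded to 4 dp:

13.0918


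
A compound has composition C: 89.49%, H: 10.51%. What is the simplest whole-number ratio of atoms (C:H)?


Assume 100 g of compound, divide each mass% by atomic mass to get moles, then normalize by the smallest to get a raw atom ratio.
Moles per 100 g: C: 89.49/12.011 = 7.4507, H: 10.51/1.008 = 10.4266
Raw ratio (divide by min = 7.4507): C: 1.0, H: 1.399
Multiply by 5 to clear fractions: C: 5.0 ~= 5, H: 6.997 ~= 7
Reduce by GCD to get the simplest whole-number ratio:

5:7


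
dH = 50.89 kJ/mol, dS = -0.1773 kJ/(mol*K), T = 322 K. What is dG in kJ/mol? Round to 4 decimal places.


Gibbs: dG = dH - T*dS (consistent units, dS already in kJ/(mol*K)).
T*dS = 322 * -0.1773 = -57.0906
dG = 50.89 - (-57.0906)
dG = 107.9806 kJ/mol, rounded to 4 dp:

107.9806 kJ/mol


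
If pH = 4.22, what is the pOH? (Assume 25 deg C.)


At 25 deg C, pH + pOH = 14.
pOH = 14 - pH = 14 - 4.22
pOH = 9.78:

9.78


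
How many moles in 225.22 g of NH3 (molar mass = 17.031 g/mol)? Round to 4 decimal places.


n = mass / M
n = 225.22 / 17.031
n = 13.22412072 mol, rounded to 4 dp:

13.2241 mol


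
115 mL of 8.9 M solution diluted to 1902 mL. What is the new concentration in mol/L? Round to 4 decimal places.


Dilution: M1*V1 = M2*V2, solve for M2.
M2 = M1*V1 / V2
M2 = 8.9 * 115 / 1902
M2 = 1023.5 / 1902
M2 = 0.53811777 mol/L, rounded to 4 dp:

0.5381 mol/L


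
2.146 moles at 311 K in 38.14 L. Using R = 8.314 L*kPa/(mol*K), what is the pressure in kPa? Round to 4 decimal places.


PV = nRT, solve for P = nRT / V.
nRT = 2.146 * 8.314 * 311 = 5548.8135
P = 5548.8135 / 38.14
P = 145.48540902 kPa, rounded to 4 dp:

145.4854 kPa


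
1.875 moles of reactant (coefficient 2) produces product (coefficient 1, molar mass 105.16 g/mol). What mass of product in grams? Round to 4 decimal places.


Use the coefficient ratio to convert reactant moles to product moles, then multiply by the product's molar mass.
moles_P = moles_R * (coeff_P / coeff_R) = 1.875 * (1/2) = 0.9375
mass_P = moles_P * M_P = 0.9375 * 105.16
mass_P = 98.5875 g, rounded to 4 dp:

98.5875 g


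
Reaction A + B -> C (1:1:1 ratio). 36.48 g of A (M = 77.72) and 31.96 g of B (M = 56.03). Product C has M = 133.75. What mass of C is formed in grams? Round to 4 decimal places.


Find moles of each reactant; the smaller value is the limiting reagent in a 1:1:1 reaction, so moles_C equals moles of the limiter.
n_A = mass_A / M_A = 36.48 / 77.72 = 0.469377 mol
n_B = mass_B / M_B = 31.96 / 56.03 = 0.570409 mol
Limiting reagent: A (smaller), n_limiting = 0.469377 mol
mass_C = n_limiting * M_C = 0.469377 * 133.75
mass_C = 62.77917375 g, rounded to 4 dp:

62.7792 g


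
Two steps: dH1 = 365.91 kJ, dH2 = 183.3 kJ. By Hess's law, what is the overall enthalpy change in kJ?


Hess's law: enthalpy is a state function, so add the step enthalpies.
dH_total = dH1 + dH2 = 365.91 + (183.3)
dH_total = 549.21 kJ:

549.21 kJ


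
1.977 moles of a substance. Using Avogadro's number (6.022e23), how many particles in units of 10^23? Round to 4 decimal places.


N = n * NA, then divide by 1e23 for the requested units.
N / 1e23 = n * 6.022
N / 1e23 = 1.977 * 6.022
N / 1e23 = 11.905494, rounded to 4 dp:

11.9055


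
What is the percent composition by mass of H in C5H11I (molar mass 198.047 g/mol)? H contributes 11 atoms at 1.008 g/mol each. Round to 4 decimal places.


pct = 100 * (n_elem * M_elem) / M_total
mass_contribution = 11 * 1.008 = 11.088 g/mol
pct = 100 * 11.088 / 198.047
pct = 5.59867102 %, rounded to 4 dp:

5.5987 %


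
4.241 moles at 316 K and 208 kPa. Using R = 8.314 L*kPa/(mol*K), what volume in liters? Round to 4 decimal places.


PV = nRT, solve for V = nRT / P.
nRT = 4.241 * 8.314 * 316 = 11142.057
V = 11142.057 / 208
V = 53.56758173 L, rounded to 4 dp:

53.5676 L


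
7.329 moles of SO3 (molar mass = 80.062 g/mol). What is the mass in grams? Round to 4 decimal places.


mass = n * M
mass = 7.329 * 80.062
mass = 586.774398 g, rounded to 4 dp:

586.7744 g


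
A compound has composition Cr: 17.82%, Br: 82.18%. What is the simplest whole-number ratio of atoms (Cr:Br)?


Assume 100 g of compound, divide each mass% by atomic mass to get moles, then normalize by the smallest to get a raw atom ratio.
Moles per 100 g: Cr: 17.82/51.996 = 0.3427, Br: 82.18/79.904 = 1.0285
Raw ratio (divide by min = 0.3427): Cr: 1.0, Br: 3.001
Multiply by 1 to clear fractions: Cr: 1.0 ~= 1, Br: 3.001 ~= 3
Reduce by GCD to get the simplest whole-number ratio:

1:3


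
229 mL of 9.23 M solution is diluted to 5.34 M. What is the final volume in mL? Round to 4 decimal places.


Dilution: M1*V1 = M2*V2, solve for V2.
V2 = M1*V1 / M2
V2 = 9.23 * 229 / 5.34
V2 = 2113.67 / 5.34
V2 = 395.81835206 mL, rounded to 4 dp:

395.8184 mL


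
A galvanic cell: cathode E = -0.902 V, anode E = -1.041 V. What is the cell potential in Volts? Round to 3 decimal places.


Standard cell potential: E_cell = E_cathode - E_anode.
E_cell = -0.902 - (-1.041)
E_cell = 0.139 V, rounded to 3 dp:

0.139 V


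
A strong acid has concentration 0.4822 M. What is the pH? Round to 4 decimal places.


A strong acid dissociates completely, so [H+] equals the given concentration.
pH = -log10([H+]) = -log10(0.4822)
pH = 0.31677279, rounded to 4 dp:

0.3168


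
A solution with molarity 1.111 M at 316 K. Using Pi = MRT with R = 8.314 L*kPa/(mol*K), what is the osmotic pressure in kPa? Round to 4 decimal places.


Osmotic pressure (van't Hoff): Pi = M*R*T.
RT = 8.314 * 316 = 2627.224
Pi = 1.111 * 2627.224
Pi = 2918.845864 kPa, rounded to 4 dp:

2918.8459 kPa


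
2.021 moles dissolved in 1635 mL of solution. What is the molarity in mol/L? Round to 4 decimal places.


Convert volume to liters: V_L = V_mL / 1000.
V_L = 1635 / 1000 = 1.635 L
M = n / V_L = 2.021 / 1.635
M = 1.23608563 mol/L, rounded to 4 dp:

1.2361 mol/L


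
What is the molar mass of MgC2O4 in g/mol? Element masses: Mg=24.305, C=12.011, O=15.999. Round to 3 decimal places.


M = sum(count * atomic_mass) over atoms.
M = 1*24.305 + 2*12.011 + 4*15.999
M = 24.305 + 24.022 + 63.996
M = 112.323 g/mol, rounded to 3 dp:

112.323 g/mol


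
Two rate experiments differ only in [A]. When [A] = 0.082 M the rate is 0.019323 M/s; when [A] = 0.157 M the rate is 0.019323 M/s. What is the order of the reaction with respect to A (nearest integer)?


Rate is proportional to [A]^n, so rate2/rate1 = ([A]2/[A]1)^n. Take logs to solve for n.
rate2/rate1 = 0.019323 / 0.019323 = 1.0
[A]2/[A]1 = 0.157 / 0.082 = 1.9146
n = ln(1.0) / ln(1.9146) = 0.0
Nearest integer order:

0


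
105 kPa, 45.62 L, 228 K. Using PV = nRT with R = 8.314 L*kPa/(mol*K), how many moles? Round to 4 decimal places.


PV = nRT, solve for n = PV / (RT).
PV = 105 * 45.62 = 4790.1
RT = 8.314 * 228 = 1895.592
n = 4790.1 / 1895.592
n = 2.52696783 mol, rounded to 4 dp:

2.5270 mol


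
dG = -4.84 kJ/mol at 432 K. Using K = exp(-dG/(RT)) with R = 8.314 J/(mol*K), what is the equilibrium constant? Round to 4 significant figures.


dG is in kJ/mol; multiply by 1000 to match R in J/(mol*K).
RT = 8.314 * 432 = 3591.648 J/mol
exponent = -dG*1000 / (RT) = -(-4.84*1000) / 3591.648 = 1.34757081
K = exp(1.34757081)
K = 3.8480665, rounded to 4 significant figures:

3.848


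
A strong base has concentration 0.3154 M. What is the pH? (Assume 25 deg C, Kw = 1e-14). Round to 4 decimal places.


A strong base dissociates completely, so [OH-] equals the given concentration.
pOH = -log10([OH-]) = -log10(0.3154) = 0.501138
pH = 14 - pOH = 14 - 0.501138
pH = 13.498862, rounded to 4 dp:

13.4989


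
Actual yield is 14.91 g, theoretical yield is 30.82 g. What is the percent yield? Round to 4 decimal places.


% yield = 100 * actual / theoretical
% yield = 100 * 14.91 / 30.82
% yield = 48.37767683 %, rounded to 4 dp:

48.3777 %


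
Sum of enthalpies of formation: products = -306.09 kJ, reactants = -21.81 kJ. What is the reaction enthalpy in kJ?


dH_rxn = sum(dH_f products) - sum(dH_f reactants)
dH_rxn = -306.09 - (-21.81)
dH_rxn = -284.28 kJ:

-284.28 kJ


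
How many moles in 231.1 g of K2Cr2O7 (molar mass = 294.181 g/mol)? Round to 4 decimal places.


n = mass / M
n = 231.1 / 294.181
n = 0.78557079 mol, rounded to 4 dp:

0.7856 mol


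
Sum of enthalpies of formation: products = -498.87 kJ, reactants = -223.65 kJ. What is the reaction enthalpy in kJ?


dH_rxn = sum(dH_f products) - sum(dH_f reactants)
dH_rxn = -498.87 - (-223.65)
dH_rxn = -275.22 kJ:

-275.22 kJ


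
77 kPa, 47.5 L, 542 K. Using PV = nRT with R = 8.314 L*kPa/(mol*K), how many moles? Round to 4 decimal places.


PV = nRT, solve for n = PV / (RT).
PV = 77 * 47.5 = 3657.5
RT = 8.314 * 542 = 4506.188
n = 3657.5 / 4506.188
n = 0.81166165 mol, rounded to 4 dp:

0.8117 mol


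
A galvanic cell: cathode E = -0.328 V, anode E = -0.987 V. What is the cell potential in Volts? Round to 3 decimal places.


Standard cell potential: E_cell = E_cathode - E_anode.
E_cell = -0.328 - (-0.987)
E_cell = 0.659 V, rounded to 3 dp:

0.659 V


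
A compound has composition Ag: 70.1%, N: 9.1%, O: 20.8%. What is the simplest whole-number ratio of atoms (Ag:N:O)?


Assume 100 g of compound, divide each mass% by atomic mass to get moles, then normalize by the smallest to get a raw atom ratio.
Moles per 100 g: Ag: 70.1/107.868 = 0.6499, N: 9.1/14.007 = 0.6497, O: 20.8/15.999 = 1.3001
Raw ratio (divide by min = 0.6497): Ag: 1.0, N: 1.0, O: 2.001
Multiply by 1 to clear fractions: Ag: 1.0 ~= 1, N: 1.0 ~= 1, O: 2.001 ~= 2
Reduce by GCD to get the simplest whole-number ratio:

1:1:2


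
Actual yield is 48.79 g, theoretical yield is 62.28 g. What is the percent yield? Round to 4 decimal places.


% yield = 100 * actual / theoretical
% yield = 100 * 48.79 / 62.28
% yield = 78.33975594 %, rounded to 4 dp:

78.3398 %


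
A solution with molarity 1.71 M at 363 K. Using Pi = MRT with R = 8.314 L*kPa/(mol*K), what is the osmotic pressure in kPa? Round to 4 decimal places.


Osmotic pressure (van't Hoff): Pi = M*R*T.
RT = 8.314 * 363 = 3017.982
Pi = 1.71 * 3017.982
Pi = 5160.74922 kPa, rounded to 4 dp:

5160.7492 kPa


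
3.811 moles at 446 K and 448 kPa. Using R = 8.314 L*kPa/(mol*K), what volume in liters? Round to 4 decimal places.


PV = nRT, solve for V = nRT / P.
nRT = 3.811 * 8.314 * 446 = 14131.3557
V = 14131.3557 / 448
V = 31.54320469 L, rounded to 4 dp:

31.5432 L


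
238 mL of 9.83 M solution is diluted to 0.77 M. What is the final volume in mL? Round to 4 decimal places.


Dilution: M1*V1 = M2*V2, solve for V2.
V2 = M1*V1 / M2
V2 = 9.83 * 238 / 0.77
V2 = 2339.54 / 0.77
V2 = 3038.36363636 mL, rounded to 4 dp:

3038.3636 mL


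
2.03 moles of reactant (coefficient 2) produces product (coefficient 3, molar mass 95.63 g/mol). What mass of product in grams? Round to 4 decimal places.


Use the coefficient ratio to convert reactant moles to product moles, then multiply by the product's molar mass.
moles_P = moles_R * (coeff_P / coeff_R) = 2.03 * (3/2) = 3.045
mass_P = moles_P * M_P = 3.045 * 95.63
mass_P = 291.19335 g, rounded to 4 dp:

291.1934 g


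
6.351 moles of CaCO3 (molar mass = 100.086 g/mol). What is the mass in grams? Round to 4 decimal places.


mass = n * M
mass = 6.351 * 100.086
mass = 635.646186 g, rounded to 4 dp:

635.6462 g


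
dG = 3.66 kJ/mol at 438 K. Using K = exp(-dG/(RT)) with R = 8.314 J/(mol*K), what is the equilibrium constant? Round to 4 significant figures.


dG is in kJ/mol; multiply by 1000 to match R in J/(mol*K).
RT = 8.314 * 438 = 3641.532 J/mol
exponent = -dG*1000 / (RT) = -(3.66*1000) / 3641.532 = -1.00507149
K = exp(-1.00507149)
K = 0.36601847, rounded to 4 significant figures:

0.3660


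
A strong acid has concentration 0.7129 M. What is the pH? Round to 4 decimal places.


A strong acid dissociates completely, so [H+] equals the given concentration.
pH = -log10([H+]) = -log10(0.7129)
pH = 0.14697139, rounded to 4 dp:

0.1470


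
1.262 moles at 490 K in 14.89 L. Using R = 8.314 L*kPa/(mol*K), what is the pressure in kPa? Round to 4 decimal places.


PV = nRT, solve for P = nRT / V.
nRT = 1.262 * 8.314 * 490 = 5141.2113
P = 5141.2113 / 14.89
P = 345.27946944 kPa, rounded to 4 dp:

345.2795 kPa


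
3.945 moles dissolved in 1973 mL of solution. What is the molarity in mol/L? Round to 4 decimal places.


Convert volume to liters: V_L = V_mL / 1000.
V_L = 1973 / 1000 = 1.973 L
M = n / V_L = 3.945 / 1.973
M = 1.99949316 mol/L, rounded to 4 dp:

1.9995 mol/L


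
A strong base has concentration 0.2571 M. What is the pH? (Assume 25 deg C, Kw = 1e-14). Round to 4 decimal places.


A strong base dissociates completely, so [OH-] equals the given concentration.
pOH = -log10([OH-]) = -log10(0.2571) = 0.589898
pH = 14 - pOH = 14 - 0.589898
pH = 13.410102, rounded to 4 dp:

13.4101


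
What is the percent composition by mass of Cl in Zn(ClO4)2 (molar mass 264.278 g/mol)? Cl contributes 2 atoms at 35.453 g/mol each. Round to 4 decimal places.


pct = 100 * (n_elem * M_elem) / M_total
mass_contribution = 2 * 35.453 = 70.906 g/mol
pct = 100 * 70.906 / 264.278
pct = 26.83008045 %, rounded to 4 dp:

26.8301 %


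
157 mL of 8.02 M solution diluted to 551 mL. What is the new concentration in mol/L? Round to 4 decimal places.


Dilution: M1*V1 = M2*V2, solve for M2.
M2 = M1*V1 / V2
M2 = 8.02 * 157 / 551
M2 = 1259.14 / 551
M2 = 2.28519056 mol/L, rounded to 4 dp:

2.2852 mol/L


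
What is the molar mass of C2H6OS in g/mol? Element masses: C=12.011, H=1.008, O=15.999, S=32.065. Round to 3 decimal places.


M = sum(count * atomic_mass) over atoms.
M = 2*12.011 + 6*1.008 + 1*15.999 + 1*32.065
M = 24.022 + 6.048 + 15.999 + 32.065
M = 78.134 g/mol, rounded to 3 dp:

78.134 g/mol


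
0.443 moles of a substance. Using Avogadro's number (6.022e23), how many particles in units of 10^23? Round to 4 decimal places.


N = n * NA, then divide by 1e23 for the requested units.
N / 1e23 = n * 6.022
N / 1e23 = 0.443 * 6.022
N / 1e23 = 2.667746, rounded to 4 dp:

2.6677


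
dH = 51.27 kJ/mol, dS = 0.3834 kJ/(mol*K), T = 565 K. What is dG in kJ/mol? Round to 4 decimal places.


Gibbs: dG = dH - T*dS (consistent units, dS already in kJ/(mol*K)).
T*dS = 565 * 0.3834 = 216.621
dG = 51.27 - (216.621)
dG = -165.351 kJ/mol, rounded to 4 dp:

-165.3510 kJ/mol


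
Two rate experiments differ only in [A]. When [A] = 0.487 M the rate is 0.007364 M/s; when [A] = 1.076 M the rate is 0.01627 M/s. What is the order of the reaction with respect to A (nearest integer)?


Rate is proportional to [A]^n, so rate2/rate1 = ([A]2/[A]1)^n. Take logs to solve for n.
rate2/rate1 = 0.01627 / 0.007364 = 2.2094
[A]2/[A]1 = 1.076 / 0.487 = 2.2094
n = ln(2.2094) / ln(2.2094) = 1.0
Nearest integer order:

1


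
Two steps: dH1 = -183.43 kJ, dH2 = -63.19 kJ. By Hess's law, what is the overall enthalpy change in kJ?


Hess's law: enthalpy is a state function, so add the step enthalpies.
dH_total = dH1 + dH2 = -183.43 + (-63.19)
dH_total = -246.62 kJ:

-246.62 kJ


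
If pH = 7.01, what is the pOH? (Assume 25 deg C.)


At 25 deg C, pH + pOH = 14.
pOH = 14 - pH = 14 - 7.01
pOH = 6.99:

6.99


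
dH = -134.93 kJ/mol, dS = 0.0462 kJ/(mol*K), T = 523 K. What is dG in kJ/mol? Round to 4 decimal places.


Gibbs: dG = dH - T*dS (consistent units, dS already in kJ/(mol*K)).
T*dS = 523 * 0.0462 = 24.1626
dG = -134.93 - (24.1626)
dG = -159.0926 kJ/mol, rounded to 4 dp:

-159.0926 kJ/mol


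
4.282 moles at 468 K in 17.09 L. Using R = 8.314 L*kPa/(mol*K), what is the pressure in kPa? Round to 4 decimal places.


PV = nRT, solve for P = nRT / V.
nRT = 4.282 * 8.314 * 468 = 16661.0565
P = 16661.0565 / 17.09
P = 974.90090696 kPa, rounded to 4 dp:

974.9009 kPa


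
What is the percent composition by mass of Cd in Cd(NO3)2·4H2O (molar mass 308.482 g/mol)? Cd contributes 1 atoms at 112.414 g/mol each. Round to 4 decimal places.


pct = 100 * (n_elem * M_elem) / M_total
mass_contribution = 1 * 112.414 = 112.414 g/mol
pct = 100 * 112.414 / 308.482
pct = 36.44102411 %, rounded to 4 dp:

36.4410 %


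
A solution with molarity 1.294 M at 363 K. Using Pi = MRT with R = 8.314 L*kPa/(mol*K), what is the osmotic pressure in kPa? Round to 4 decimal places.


Osmotic pressure (van't Hoff): Pi = M*R*T.
RT = 8.314 * 363 = 3017.982
Pi = 1.294 * 3017.982
Pi = 3905.268708 kPa, rounded to 4 dp:

3905.2687 kPa


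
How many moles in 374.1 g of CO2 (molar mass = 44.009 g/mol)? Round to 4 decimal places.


n = mass / M
n = 374.1 / 44.009
n = 8.50053398 mol, rounded to 4 dp:

8.5005 mol


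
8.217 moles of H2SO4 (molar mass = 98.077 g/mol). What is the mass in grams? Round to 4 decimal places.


mass = n * M
mass = 8.217 * 98.077
mass = 805.898709 g, rounded to 4 dp:

805.8987 g


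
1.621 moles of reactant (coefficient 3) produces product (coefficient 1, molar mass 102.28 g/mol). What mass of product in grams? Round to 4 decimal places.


Use the coefficient ratio to convert reactant moles to product moles, then multiply by the product's molar mass.
moles_P = moles_R * (coeff_P / coeff_R) = 1.621 * (1/3) = 0.540333
mass_P = moles_P * M_P = 0.540333 * 102.28
mass_P = 55.26525924 g, rounded to 4 dp:

55.2653 g


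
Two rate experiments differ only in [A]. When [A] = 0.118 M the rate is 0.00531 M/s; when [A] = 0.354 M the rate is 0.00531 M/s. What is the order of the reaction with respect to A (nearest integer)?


Rate is proportional to [A]^n, so rate2/rate1 = ([A]2/[A]1)^n. Take logs to solve for n.
rate2/rate1 = 0.00531 / 0.00531 = 1.0
[A]2/[A]1 = 0.354 / 0.118 = 3.0
n = ln(1.0) / ln(3.0) = 0.0
Nearest integer order:

0


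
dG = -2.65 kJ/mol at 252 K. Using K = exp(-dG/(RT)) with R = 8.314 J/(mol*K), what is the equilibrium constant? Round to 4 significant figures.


dG is in kJ/mol; multiply by 1000 to match R in J/(mol*K).
RT = 8.314 * 252 = 2095.128 J/mol
exponent = -dG*1000 / (RT) = -(-2.65*1000) / 2095.128 = 1.26483919
K = exp(1.26483919)
K = 3.542523, rounded to 4 significant figures:

3.543


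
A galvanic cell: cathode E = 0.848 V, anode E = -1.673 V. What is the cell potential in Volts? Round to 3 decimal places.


Standard cell potential: E_cell = E_cathode - E_anode.
E_cell = 0.848 - (-1.673)
E_cell = 2.521 V, rounded to 3 dp:

2.521 V


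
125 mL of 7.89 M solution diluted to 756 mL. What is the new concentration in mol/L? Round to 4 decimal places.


Dilution: M1*V1 = M2*V2, solve for M2.
M2 = M1*V1 / V2
M2 = 7.89 * 125 / 756
M2 = 986.25 / 756
M2 = 1.30456349 mol/L, rounded to 4 dp:

1.3046 mol/L


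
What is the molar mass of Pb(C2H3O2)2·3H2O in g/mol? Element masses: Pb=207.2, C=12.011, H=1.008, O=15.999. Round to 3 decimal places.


M = sum(count * atomic_mass) over atoms.
M = 1*207.2 + 4*12.011 + 12*1.008 + 7*15.999
M = 207.2 + 48.044 + 12.096 + 111.993
M = 379.333 g/mol, rounded to 3 dp:

379.333 g/mol


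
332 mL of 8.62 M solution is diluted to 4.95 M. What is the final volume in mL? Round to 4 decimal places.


Dilution: M1*V1 = M2*V2, solve for V2.
V2 = M1*V1 / M2
V2 = 8.62 * 332 / 4.95
V2 = 2861.84 / 4.95
V2 = 578.14949495 mL, rounded to 4 dp:

578.1495 mL


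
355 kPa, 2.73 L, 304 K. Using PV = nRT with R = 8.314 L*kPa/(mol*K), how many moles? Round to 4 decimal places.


PV = nRT, solve for n = PV / (RT).
PV = 355 * 2.73 = 969.15
RT = 8.314 * 304 = 2527.456
n = 969.15 / 2527.456
n = 0.38344881 mol, rounded to 4 dp:

0.3834 mol


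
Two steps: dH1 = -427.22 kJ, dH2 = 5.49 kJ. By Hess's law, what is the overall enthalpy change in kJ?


Hess's law: enthalpy is a state function, so add the step enthalpies.
dH_total = dH1 + dH2 = -427.22 + (5.49)
dH_total = -421.73 kJ:

-421.73 kJ


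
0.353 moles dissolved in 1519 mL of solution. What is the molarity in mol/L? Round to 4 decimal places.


Convert volume to liters: V_L = V_mL / 1000.
V_L = 1519 / 1000 = 1.519 L
M = n / V_L = 0.353 / 1.519
M = 0.23238973 mol/L, rounded to 4 dp:

0.2324 mol/L


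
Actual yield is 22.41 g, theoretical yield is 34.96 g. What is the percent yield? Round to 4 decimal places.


% yield = 100 * actual / theoretical
% yield = 100 * 22.41 / 34.96
% yield = 64.10183066 %, rounded to 4 dp:

64.1018 %


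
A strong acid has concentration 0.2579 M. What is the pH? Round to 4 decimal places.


A strong acid dissociates completely, so [H+] equals the given concentration.
pH = -log10([H+]) = -log10(0.2579)
pH = 0.58854866, rounded to 4 dp:

0.5885


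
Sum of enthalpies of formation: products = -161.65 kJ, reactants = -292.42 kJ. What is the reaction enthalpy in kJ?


dH_rxn = sum(dH_f products) - sum(dH_f reactants)
dH_rxn = -161.65 - (-292.42)
dH_rxn = 130.77 kJ:

130.77 kJ


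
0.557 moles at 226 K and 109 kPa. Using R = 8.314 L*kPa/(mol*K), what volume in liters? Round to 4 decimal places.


PV = nRT, solve for V = nRT / P.
nRT = 0.557 * 8.314 * 226 = 1046.5829
V = 1046.5829 / 109
V = 9.60167798 L, rounded to 4 dp:

9.6017 L


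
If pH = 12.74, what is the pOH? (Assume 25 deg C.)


At 25 deg C, pH + pOH = 14.
pOH = 14 - pH = 14 - 12.74
pOH = 1.26:

1.26


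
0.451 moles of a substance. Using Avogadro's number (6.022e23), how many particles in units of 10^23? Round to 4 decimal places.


N = n * NA, then divide by 1e23 for the requested units.
N / 1e23 = n * 6.022
N / 1e23 = 0.451 * 6.022
N / 1e23 = 2.715922, rounded to 4 dp:

2.7159


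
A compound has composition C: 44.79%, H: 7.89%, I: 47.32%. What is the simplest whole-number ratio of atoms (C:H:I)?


Assume 100 g of compound, divide each mass% by atomic mass to get moles, then normalize by the smallest to get a raw atom ratio.
Moles per 100 g: C: 44.79/12.011 = 3.7291, H: 7.89/1.008 = 7.8274, I: 47.32/126.904 = 0.3729
Raw ratio (divide by min = 0.3729): C: 10.001, H: 20.992, I: 1.0
Multiply by 1 to clear fractions: C: 10.001 ~= 10, H: 20.992 ~= 21, I: 1.0 ~= 1
Reduce by GCD to get the simplest whole-number ratio:

10:21:1


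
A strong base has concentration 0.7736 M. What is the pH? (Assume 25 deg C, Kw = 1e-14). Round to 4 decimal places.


A strong base dissociates completely, so [OH-] equals the given concentration.
pOH = -log10([OH-]) = -log10(0.7736) = 0.111484
pH = 14 - pOH = 14 - 0.111484
pH = 13.888516, rounded to 4 dp:

13.8885


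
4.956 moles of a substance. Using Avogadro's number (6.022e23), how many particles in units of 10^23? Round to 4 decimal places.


N = n * NA, then divide by 1e23 for the requested units.
N / 1e23 = n * 6.022
N / 1e23 = 4.956 * 6.022
N / 1e23 = 29.845032, rounded to 4 dp:

29.8450


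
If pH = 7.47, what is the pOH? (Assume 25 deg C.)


At 25 deg C, pH + pOH = 14.
pOH = 14 - pH = 14 - 7.47
pOH = 6.53:

6.53


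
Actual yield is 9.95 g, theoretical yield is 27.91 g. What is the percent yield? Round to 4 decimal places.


% yield = 100 * actual / theoretical
% yield = 100 * 9.95 / 27.91
% yield = 35.65030455 %, rounded to 4 dp:

35.6503 %


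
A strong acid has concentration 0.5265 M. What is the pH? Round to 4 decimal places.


A strong acid dissociates completely, so [H+] equals the given concentration.
pH = -log10([H+]) = -log10(0.5265)
pH = 0.27860162, rounded to 4 dp:

0.2786


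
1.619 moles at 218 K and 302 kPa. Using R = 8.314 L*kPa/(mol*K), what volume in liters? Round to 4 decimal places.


PV = nRT, solve for V = nRT / P.
nRT = 1.619 * 8.314 * 218 = 2934.3598
V = 2934.3598 / 302
V = 9.71642318 L, rounded to 4 dp:

9.7164 L


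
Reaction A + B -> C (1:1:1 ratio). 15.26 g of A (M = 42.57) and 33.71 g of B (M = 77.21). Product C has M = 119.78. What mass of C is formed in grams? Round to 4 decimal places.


Find moles of each reactant; the smaller value is the limiting reagent in a 1:1:1 reaction, so moles_C equals moles of the limiter.
n_A = mass_A / M_A = 15.26 / 42.57 = 0.358468 mol
n_B = mass_B / M_B = 33.71 / 77.21 = 0.436601 mol
Limiting reagent: A (smaller), n_limiting = 0.358468 mol
mass_C = n_limiting * M_C = 0.358468 * 119.78
mass_C = 42.93729704 g, rounded to 4 dp:

42.9373 g


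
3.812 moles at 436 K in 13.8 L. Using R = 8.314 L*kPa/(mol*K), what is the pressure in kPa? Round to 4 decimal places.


PV = nRT, solve for P = nRT / V.
nRT = 3.812 * 8.314 * 436 = 13818.134
P = 13818.134 / 13.8
P = 1001.31405797 kPa, rounded to 4 dp:

1001.3141 kPa


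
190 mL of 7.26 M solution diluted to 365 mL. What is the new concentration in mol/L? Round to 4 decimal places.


Dilution: M1*V1 = M2*V2, solve for M2.
M2 = M1*V1 / V2
M2 = 7.26 * 190 / 365
M2 = 1379.4 / 365
M2 = 3.77917808 mol/L, rounded to 4 dp:

3.7792 mol/L


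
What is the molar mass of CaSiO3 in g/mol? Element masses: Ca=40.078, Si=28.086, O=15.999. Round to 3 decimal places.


M = sum(count * atomic_mass) over atoms.
M = 1*40.078 + 1*28.086 + 3*15.999
M = 40.078 + 28.086 + 47.997
M = 116.161 g/mol, rounded to 3 dp:

116.161 g/mol


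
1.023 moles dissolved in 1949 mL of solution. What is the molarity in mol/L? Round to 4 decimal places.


Convert volume to liters: V_L = V_mL / 1000.
V_L = 1949 / 1000 = 1.949 L
M = n / V_L = 1.023 / 1.949
M = 0.52488456 mol/L, rounded to 4 dp:

0.5249 mol/L


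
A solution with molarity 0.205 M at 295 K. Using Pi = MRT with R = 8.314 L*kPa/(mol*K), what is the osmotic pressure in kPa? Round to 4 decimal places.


Osmotic pressure (van't Hoff): Pi = M*R*T.
RT = 8.314 * 295 = 2452.63
Pi = 0.205 * 2452.63
Pi = 502.78915 kPa, rounded to 4 dp:

502.7892 kPa


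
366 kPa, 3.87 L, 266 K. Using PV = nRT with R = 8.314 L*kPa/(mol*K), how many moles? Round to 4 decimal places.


PV = nRT, solve for n = PV / (RT).
PV = 366 * 3.87 = 1416.42
RT = 8.314 * 266 = 2211.524
n = 1416.42 / 2211.524
n = 0.64047236 mol, rounded to 4 dp:

0.6405 mol


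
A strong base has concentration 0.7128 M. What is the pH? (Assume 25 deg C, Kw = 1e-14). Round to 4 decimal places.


A strong base dissociates completely, so [OH-] equals the given concentration.
pOH = -log10([OH-]) = -log10(0.7128) = 0.147032
pH = 14 - pOH = 14 - 0.147032
pH = 13.852968, rounded to 4 dp:

13.8530
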